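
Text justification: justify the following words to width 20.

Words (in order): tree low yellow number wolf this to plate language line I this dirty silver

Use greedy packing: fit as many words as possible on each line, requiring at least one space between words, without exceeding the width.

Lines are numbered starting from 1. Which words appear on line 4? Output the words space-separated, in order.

Line 1: ['tree', 'low', 'yellow'] (min_width=15, slack=5)
Line 2: ['number', 'wolf', 'this', 'to'] (min_width=19, slack=1)
Line 3: ['plate', 'language', 'line'] (min_width=19, slack=1)
Line 4: ['I', 'this', 'dirty', 'silver'] (min_width=19, slack=1)

Answer: I this dirty silver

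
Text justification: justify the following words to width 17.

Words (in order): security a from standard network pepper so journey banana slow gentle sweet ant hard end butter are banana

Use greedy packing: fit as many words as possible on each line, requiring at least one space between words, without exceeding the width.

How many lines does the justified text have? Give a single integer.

Answer: 7

Derivation:
Line 1: ['security', 'a', 'from'] (min_width=15, slack=2)
Line 2: ['standard', 'network'] (min_width=16, slack=1)
Line 3: ['pepper', 'so', 'journey'] (min_width=17, slack=0)
Line 4: ['banana', 'slow'] (min_width=11, slack=6)
Line 5: ['gentle', 'sweet', 'ant'] (min_width=16, slack=1)
Line 6: ['hard', 'end', 'butter'] (min_width=15, slack=2)
Line 7: ['are', 'banana'] (min_width=10, slack=7)
Total lines: 7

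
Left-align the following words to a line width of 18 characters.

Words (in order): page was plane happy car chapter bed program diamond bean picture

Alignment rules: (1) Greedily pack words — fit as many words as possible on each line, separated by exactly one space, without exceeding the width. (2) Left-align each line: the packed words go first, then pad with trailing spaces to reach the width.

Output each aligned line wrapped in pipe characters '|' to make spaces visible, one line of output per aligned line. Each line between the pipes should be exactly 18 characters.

Answer: |page was plane    |
|happy car chapter |
|bed program       |
|diamond bean      |
|picture           |

Derivation:
Line 1: ['page', 'was', 'plane'] (min_width=14, slack=4)
Line 2: ['happy', 'car', 'chapter'] (min_width=17, slack=1)
Line 3: ['bed', 'program'] (min_width=11, slack=7)
Line 4: ['diamond', 'bean'] (min_width=12, slack=6)
Line 5: ['picture'] (min_width=7, slack=11)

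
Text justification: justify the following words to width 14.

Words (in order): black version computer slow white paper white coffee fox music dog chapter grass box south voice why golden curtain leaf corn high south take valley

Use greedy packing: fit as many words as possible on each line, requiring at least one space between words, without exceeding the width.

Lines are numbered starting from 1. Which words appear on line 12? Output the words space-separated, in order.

Line 1: ['black', 'version'] (min_width=13, slack=1)
Line 2: ['computer', 'slow'] (min_width=13, slack=1)
Line 3: ['white', 'paper'] (min_width=11, slack=3)
Line 4: ['white', 'coffee'] (min_width=12, slack=2)
Line 5: ['fox', 'music', 'dog'] (min_width=13, slack=1)
Line 6: ['chapter', 'grass'] (min_width=13, slack=1)
Line 7: ['box', 'south'] (min_width=9, slack=5)
Line 8: ['voice', 'why'] (min_width=9, slack=5)
Line 9: ['golden', 'curtain'] (min_width=14, slack=0)
Line 10: ['leaf', 'corn', 'high'] (min_width=14, slack=0)
Line 11: ['south', 'take'] (min_width=10, slack=4)
Line 12: ['valley'] (min_width=6, slack=8)

Answer: valley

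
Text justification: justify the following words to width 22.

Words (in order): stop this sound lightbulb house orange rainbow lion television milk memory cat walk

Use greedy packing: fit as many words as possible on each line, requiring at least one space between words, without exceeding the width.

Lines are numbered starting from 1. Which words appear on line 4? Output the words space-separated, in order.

Answer: television milk memory

Derivation:
Line 1: ['stop', 'this', 'sound'] (min_width=15, slack=7)
Line 2: ['lightbulb', 'house', 'orange'] (min_width=22, slack=0)
Line 3: ['rainbow', 'lion'] (min_width=12, slack=10)
Line 4: ['television', 'milk', 'memory'] (min_width=22, slack=0)
Line 5: ['cat', 'walk'] (min_width=8, slack=14)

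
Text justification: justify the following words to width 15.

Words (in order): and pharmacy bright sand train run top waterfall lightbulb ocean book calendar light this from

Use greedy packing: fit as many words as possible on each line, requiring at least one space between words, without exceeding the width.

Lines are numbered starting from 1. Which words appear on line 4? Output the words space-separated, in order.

Answer: waterfall

Derivation:
Line 1: ['and', 'pharmacy'] (min_width=12, slack=3)
Line 2: ['bright', 'sand'] (min_width=11, slack=4)
Line 3: ['train', 'run', 'top'] (min_width=13, slack=2)
Line 4: ['waterfall'] (min_width=9, slack=6)
Line 5: ['lightbulb', 'ocean'] (min_width=15, slack=0)
Line 6: ['book', 'calendar'] (min_width=13, slack=2)
Line 7: ['light', 'this', 'from'] (min_width=15, slack=0)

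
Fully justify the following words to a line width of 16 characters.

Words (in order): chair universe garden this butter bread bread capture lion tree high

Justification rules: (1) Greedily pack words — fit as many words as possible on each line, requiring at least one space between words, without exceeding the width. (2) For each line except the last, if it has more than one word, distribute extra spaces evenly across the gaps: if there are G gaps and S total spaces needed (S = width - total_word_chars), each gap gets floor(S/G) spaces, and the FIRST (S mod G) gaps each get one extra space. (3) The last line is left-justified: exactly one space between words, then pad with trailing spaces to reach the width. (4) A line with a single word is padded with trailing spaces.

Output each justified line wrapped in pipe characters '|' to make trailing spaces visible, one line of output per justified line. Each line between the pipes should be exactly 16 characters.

Answer: |chair   universe|
|garden      this|
|butter     bread|
|bread    capture|
|lion tree high  |

Derivation:
Line 1: ['chair', 'universe'] (min_width=14, slack=2)
Line 2: ['garden', 'this'] (min_width=11, slack=5)
Line 3: ['butter', 'bread'] (min_width=12, slack=4)
Line 4: ['bread', 'capture'] (min_width=13, slack=3)
Line 5: ['lion', 'tree', 'high'] (min_width=14, slack=2)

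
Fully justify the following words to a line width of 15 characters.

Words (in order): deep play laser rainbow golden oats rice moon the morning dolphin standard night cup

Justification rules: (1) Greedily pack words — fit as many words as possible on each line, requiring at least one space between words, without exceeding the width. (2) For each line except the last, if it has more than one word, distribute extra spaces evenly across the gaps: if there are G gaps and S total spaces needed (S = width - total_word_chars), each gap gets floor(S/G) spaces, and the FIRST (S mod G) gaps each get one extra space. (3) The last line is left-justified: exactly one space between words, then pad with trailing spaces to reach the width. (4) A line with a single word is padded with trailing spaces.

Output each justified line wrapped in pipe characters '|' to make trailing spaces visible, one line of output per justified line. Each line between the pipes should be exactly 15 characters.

Answer: |deep play laser|
|rainbow  golden|
|oats  rice moon|
|the     morning|
|dolphin        |
|standard  night|
|cup            |

Derivation:
Line 1: ['deep', 'play', 'laser'] (min_width=15, slack=0)
Line 2: ['rainbow', 'golden'] (min_width=14, slack=1)
Line 3: ['oats', 'rice', 'moon'] (min_width=14, slack=1)
Line 4: ['the', 'morning'] (min_width=11, slack=4)
Line 5: ['dolphin'] (min_width=7, slack=8)
Line 6: ['standard', 'night'] (min_width=14, slack=1)
Line 7: ['cup'] (min_width=3, slack=12)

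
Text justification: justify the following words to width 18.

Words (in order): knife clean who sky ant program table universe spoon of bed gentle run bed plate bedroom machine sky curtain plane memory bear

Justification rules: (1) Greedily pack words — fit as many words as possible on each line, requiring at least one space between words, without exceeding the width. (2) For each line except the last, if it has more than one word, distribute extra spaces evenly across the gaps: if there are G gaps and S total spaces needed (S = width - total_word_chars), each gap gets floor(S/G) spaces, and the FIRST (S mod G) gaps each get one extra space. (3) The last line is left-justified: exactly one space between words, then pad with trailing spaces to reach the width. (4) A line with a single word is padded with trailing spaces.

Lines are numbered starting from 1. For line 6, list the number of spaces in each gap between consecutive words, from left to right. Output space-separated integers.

Line 1: ['knife', 'clean', 'who'] (min_width=15, slack=3)
Line 2: ['sky', 'ant', 'program'] (min_width=15, slack=3)
Line 3: ['table', 'universe'] (min_width=14, slack=4)
Line 4: ['spoon', 'of', 'bed'] (min_width=12, slack=6)
Line 5: ['gentle', 'run', 'bed'] (min_width=14, slack=4)
Line 6: ['plate', 'bedroom'] (min_width=13, slack=5)
Line 7: ['machine', 'sky'] (min_width=11, slack=7)
Line 8: ['curtain', 'plane'] (min_width=13, slack=5)
Line 9: ['memory', 'bear'] (min_width=11, slack=7)

Answer: 6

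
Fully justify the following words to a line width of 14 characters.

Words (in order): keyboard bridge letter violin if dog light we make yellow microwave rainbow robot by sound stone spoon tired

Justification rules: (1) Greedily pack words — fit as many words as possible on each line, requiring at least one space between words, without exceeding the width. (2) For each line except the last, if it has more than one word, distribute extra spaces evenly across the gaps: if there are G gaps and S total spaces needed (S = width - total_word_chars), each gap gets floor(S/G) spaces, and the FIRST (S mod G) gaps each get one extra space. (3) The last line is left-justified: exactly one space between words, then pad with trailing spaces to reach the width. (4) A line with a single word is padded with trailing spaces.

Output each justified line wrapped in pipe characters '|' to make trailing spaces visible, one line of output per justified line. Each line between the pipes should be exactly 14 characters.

Line 1: ['keyboard'] (min_width=8, slack=6)
Line 2: ['bridge', 'letter'] (min_width=13, slack=1)
Line 3: ['violin', 'if', 'dog'] (min_width=13, slack=1)
Line 4: ['light', 'we', 'make'] (min_width=13, slack=1)
Line 5: ['yellow'] (min_width=6, slack=8)
Line 6: ['microwave'] (min_width=9, slack=5)
Line 7: ['rainbow', 'robot'] (min_width=13, slack=1)
Line 8: ['by', 'sound', 'stone'] (min_width=14, slack=0)
Line 9: ['spoon', 'tired'] (min_width=11, slack=3)

Answer: |keyboard      |
|bridge  letter|
|violin  if dog|
|light  we make|
|yellow        |
|microwave     |
|rainbow  robot|
|by sound stone|
|spoon tired   |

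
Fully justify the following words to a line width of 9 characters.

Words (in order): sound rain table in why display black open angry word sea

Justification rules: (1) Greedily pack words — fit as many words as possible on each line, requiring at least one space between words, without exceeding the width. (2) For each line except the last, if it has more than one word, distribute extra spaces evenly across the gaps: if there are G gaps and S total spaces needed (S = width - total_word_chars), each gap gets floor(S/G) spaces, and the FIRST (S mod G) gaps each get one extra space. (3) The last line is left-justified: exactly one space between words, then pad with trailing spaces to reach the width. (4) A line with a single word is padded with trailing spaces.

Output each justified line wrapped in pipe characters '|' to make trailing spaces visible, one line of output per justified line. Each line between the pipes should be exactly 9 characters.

Line 1: ['sound'] (min_width=5, slack=4)
Line 2: ['rain'] (min_width=4, slack=5)
Line 3: ['table', 'in'] (min_width=8, slack=1)
Line 4: ['why'] (min_width=3, slack=6)
Line 5: ['display'] (min_width=7, slack=2)
Line 6: ['black'] (min_width=5, slack=4)
Line 7: ['open'] (min_width=4, slack=5)
Line 8: ['angry'] (min_width=5, slack=4)
Line 9: ['word', 'sea'] (min_width=8, slack=1)

Answer: |sound    |
|rain     |
|table  in|
|why      |
|display  |
|black    |
|open     |
|angry    |
|word sea |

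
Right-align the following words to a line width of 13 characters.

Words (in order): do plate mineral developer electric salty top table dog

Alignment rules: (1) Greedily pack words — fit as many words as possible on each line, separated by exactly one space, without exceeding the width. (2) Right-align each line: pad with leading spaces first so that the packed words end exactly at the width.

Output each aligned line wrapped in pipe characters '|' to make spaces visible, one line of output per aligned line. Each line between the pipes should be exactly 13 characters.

Line 1: ['do', 'plate'] (min_width=8, slack=5)
Line 2: ['mineral'] (min_width=7, slack=6)
Line 3: ['developer'] (min_width=9, slack=4)
Line 4: ['electric'] (min_width=8, slack=5)
Line 5: ['salty', 'top'] (min_width=9, slack=4)
Line 6: ['table', 'dog'] (min_width=9, slack=4)

Answer: |     do plate|
|      mineral|
|    developer|
|     electric|
|    salty top|
|    table dog|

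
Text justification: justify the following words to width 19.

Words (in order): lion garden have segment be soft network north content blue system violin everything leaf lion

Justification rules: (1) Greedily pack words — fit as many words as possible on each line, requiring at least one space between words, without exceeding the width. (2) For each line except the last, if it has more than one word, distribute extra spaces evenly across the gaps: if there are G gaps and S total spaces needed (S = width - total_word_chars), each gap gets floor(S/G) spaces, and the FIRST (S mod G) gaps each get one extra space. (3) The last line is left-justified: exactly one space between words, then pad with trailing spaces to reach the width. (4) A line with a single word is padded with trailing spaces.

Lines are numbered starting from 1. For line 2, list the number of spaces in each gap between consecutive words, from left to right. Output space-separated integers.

Answer: 3 3

Derivation:
Line 1: ['lion', 'garden', 'have'] (min_width=16, slack=3)
Line 2: ['segment', 'be', 'soft'] (min_width=15, slack=4)
Line 3: ['network', 'north'] (min_width=13, slack=6)
Line 4: ['content', 'blue', 'system'] (min_width=19, slack=0)
Line 5: ['violin', 'everything'] (min_width=17, slack=2)
Line 6: ['leaf', 'lion'] (min_width=9, slack=10)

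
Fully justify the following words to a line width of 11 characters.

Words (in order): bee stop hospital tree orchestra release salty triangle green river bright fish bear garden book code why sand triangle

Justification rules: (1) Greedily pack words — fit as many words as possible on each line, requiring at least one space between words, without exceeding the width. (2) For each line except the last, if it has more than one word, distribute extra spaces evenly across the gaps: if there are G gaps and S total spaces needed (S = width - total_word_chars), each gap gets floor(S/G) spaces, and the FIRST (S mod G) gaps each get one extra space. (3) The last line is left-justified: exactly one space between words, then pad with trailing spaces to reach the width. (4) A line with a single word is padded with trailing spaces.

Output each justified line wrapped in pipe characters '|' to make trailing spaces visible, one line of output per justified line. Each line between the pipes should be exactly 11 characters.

Answer: |bee    stop|
|hospital   |
|tree       |
|orchestra  |
|release    |
|salty      |
|triangle   |
|green river|
|bright fish|
|bear garden|
|book   code|
|why    sand|
|triangle   |

Derivation:
Line 1: ['bee', 'stop'] (min_width=8, slack=3)
Line 2: ['hospital'] (min_width=8, slack=3)
Line 3: ['tree'] (min_width=4, slack=7)
Line 4: ['orchestra'] (min_width=9, slack=2)
Line 5: ['release'] (min_width=7, slack=4)
Line 6: ['salty'] (min_width=5, slack=6)
Line 7: ['triangle'] (min_width=8, slack=3)
Line 8: ['green', 'river'] (min_width=11, slack=0)
Line 9: ['bright', 'fish'] (min_width=11, slack=0)
Line 10: ['bear', 'garden'] (min_width=11, slack=0)
Line 11: ['book', 'code'] (min_width=9, slack=2)
Line 12: ['why', 'sand'] (min_width=8, slack=3)
Line 13: ['triangle'] (min_width=8, slack=3)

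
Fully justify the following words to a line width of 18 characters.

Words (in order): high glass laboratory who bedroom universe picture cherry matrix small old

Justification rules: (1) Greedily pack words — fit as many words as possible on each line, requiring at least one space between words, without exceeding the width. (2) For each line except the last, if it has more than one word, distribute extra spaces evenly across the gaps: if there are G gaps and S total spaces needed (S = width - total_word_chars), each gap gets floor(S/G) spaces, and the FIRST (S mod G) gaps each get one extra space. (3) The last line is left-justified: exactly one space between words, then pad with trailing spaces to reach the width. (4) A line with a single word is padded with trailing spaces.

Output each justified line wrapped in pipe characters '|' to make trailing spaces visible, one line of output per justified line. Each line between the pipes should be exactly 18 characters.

Line 1: ['high', 'glass'] (min_width=10, slack=8)
Line 2: ['laboratory', 'who'] (min_width=14, slack=4)
Line 3: ['bedroom', 'universe'] (min_width=16, slack=2)
Line 4: ['picture', 'cherry'] (min_width=14, slack=4)
Line 5: ['matrix', 'small', 'old'] (min_width=16, slack=2)

Answer: |high         glass|
|laboratory     who|
|bedroom   universe|
|picture     cherry|
|matrix small old  |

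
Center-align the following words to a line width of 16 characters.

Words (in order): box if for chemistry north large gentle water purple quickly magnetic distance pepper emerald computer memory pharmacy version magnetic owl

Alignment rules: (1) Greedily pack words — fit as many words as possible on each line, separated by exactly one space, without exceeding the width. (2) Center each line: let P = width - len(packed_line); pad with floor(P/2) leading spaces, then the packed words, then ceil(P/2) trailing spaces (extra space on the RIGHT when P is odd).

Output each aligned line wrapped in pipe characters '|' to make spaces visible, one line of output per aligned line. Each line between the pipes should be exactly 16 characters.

Line 1: ['box', 'if', 'for'] (min_width=10, slack=6)
Line 2: ['chemistry', 'north'] (min_width=15, slack=1)
Line 3: ['large', 'gentle'] (min_width=12, slack=4)
Line 4: ['water', 'purple'] (min_width=12, slack=4)
Line 5: ['quickly', 'magnetic'] (min_width=16, slack=0)
Line 6: ['distance', 'pepper'] (min_width=15, slack=1)
Line 7: ['emerald', 'computer'] (min_width=16, slack=0)
Line 8: ['memory', 'pharmacy'] (min_width=15, slack=1)
Line 9: ['version', 'magnetic'] (min_width=16, slack=0)
Line 10: ['owl'] (min_width=3, slack=13)

Answer: |   box if for   |
|chemistry north |
|  large gentle  |
|  water purple  |
|quickly magnetic|
|distance pepper |
|emerald computer|
|memory pharmacy |
|version magnetic|
|      owl       |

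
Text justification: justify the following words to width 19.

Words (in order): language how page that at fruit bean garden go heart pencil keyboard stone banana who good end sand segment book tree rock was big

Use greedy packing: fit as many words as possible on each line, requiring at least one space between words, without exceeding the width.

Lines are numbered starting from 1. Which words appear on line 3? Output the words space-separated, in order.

Answer: garden go heart

Derivation:
Line 1: ['language', 'how', 'page'] (min_width=17, slack=2)
Line 2: ['that', 'at', 'fruit', 'bean'] (min_width=18, slack=1)
Line 3: ['garden', 'go', 'heart'] (min_width=15, slack=4)
Line 4: ['pencil', 'keyboard'] (min_width=15, slack=4)
Line 5: ['stone', 'banana', 'who'] (min_width=16, slack=3)
Line 6: ['good', 'end', 'sand'] (min_width=13, slack=6)
Line 7: ['segment', 'book', 'tree'] (min_width=17, slack=2)
Line 8: ['rock', 'was', 'big'] (min_width=12, slack=7)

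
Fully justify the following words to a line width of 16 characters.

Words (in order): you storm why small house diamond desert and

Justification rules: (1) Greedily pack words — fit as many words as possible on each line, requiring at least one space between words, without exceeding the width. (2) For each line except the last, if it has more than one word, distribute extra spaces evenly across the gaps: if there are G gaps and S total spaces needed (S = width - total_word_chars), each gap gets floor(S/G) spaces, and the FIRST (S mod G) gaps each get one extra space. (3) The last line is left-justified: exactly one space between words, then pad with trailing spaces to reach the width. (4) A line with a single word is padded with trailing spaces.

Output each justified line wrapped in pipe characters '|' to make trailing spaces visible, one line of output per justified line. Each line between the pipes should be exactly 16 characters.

Line 1: ['you', 'storm', 'why'] (min_width=13, slack=3)
Line 2: ['small', 'house'] (min_width=11, slack=5)
Line 3: ['diamond', 'desert'] (min_width=14, slack=2)
Line 4: ['and'] (min_width=3, slack=13)

Answer: |you   storm  why|
|small      house|
|diamond   desert|
|and             |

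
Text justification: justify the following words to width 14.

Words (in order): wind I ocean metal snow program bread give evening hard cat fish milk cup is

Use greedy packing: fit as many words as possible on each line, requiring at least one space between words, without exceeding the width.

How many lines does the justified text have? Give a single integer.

Answer: 6

Derivation:
Line 1: ['wind', 'I', 'ocean'] (min_width=12, slack=2)
Line 2: ['metal', 'snow'] (min_width=10, slack=4)
Line 3: ['program', 'bread'] (min_width=13, slack=1)
Line 4: ['give', 'evening'] (min_width=12, slack=2)
Line 5: ['hard', 'cat', 'fish'] (min_width=13, slack=1)
Line 6: ['milk', 'cup', 'is'] (min_width=11, slack=3)
Total lines: 6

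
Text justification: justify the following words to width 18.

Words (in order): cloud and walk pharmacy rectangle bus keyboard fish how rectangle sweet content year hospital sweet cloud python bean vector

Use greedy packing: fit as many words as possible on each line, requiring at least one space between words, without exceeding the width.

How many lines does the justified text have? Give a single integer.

Answer: 8

Derivation:
Line 1: ['cloud', 'and', 'walk'] (min_width=14, slack=4)
Line 2: ['pharmacy', 'rectangle'] (min_width=18, slack=0)
Line 3: ['bus', 'keyboard', 'fish'] (min_width=17, slack=1)
Line 4: ['how', 'rectangle'] (min_width=13, slack=5)
Line 5: ['sweet', 'content', 'year'] (min_width=18, slack=0)
Line 6: ['hospital', 'sweet'] (min_width=14, slack=4)
Line 7: ['cloud', 'python', 'bean'] (min_width=17, slack=1)
Line 8: ['vector'] (min_width=6, slack=12)
Total lines: 8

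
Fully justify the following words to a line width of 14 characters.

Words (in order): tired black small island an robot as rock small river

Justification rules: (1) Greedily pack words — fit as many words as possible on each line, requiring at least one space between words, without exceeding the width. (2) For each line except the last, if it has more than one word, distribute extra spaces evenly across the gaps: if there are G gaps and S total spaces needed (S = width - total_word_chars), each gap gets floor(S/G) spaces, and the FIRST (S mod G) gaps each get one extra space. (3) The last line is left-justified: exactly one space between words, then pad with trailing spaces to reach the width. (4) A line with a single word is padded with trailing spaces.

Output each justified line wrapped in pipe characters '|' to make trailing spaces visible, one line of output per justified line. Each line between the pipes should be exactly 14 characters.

Answer: |tired    black|
|small   island|
|an   robot  as|
|rock     small|
|river         |

Derivation:
Line 1: ['tired', 'black'] (min_width=11, slack=3)
Line 2: ['small', 'island'] (min_width=12, slack=2)
Line 3: ['an', 'robot', 'as'] (min_width=11, slack=3)
Line 4: ['rock', 'small'] (min_width=10, slack=4)
Line 5: ['river'] (min_width=5, slack=9)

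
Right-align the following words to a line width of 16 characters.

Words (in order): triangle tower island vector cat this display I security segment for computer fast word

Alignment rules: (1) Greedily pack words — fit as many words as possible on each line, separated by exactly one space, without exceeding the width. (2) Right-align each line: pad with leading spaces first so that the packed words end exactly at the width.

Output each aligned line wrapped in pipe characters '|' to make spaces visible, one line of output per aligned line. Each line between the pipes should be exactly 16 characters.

Line 1: ['triangle', 'tower'] (min_width=14, slack=2)
Line 2: ['island', 'vector'] (min_width=13, slack=3)
Line 3: ['cat', 'this', 'display'] (min_width=16, slack=0)
Line 4: ['I', 'security'] (min_width=10, slack=6)
Line 5: ['segment', 'for'] (min_width=11, slack=5)
Line 6: ['computer', 'fast'] (min_width=13, slack=3)
Line 7: ['word'] (min_width=4, slack=12)

Answer: |  triangle tower|
|   island vector|
|cat this display|
|      I security|
|     segment for|
|   computer fast|
|            word|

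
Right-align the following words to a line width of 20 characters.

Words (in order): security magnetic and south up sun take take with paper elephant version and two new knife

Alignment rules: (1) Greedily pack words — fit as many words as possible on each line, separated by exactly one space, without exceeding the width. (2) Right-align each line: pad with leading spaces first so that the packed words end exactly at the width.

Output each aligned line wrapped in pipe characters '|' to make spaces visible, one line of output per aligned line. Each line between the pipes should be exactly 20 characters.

Line 1: ['security', 'magnetic'] (min_width=17, slack=3)
Line 2: ['and', 'south', 'up', 'sun'] (min_width=16, slack=4)
Line 3: ['take', 'take', 'with', 'paper'] (min_width=20, slack=0)
Line 4: ['elephant', 'version', 'and'] (min_width=20, slack=0)
Line 5: ['two', 'new', 'knife'] (min_width=13, slack=7)

Answer: |   security magnetic|
|    and south up sun|
|take take with paper|
|elephant version and|
|       two new knife|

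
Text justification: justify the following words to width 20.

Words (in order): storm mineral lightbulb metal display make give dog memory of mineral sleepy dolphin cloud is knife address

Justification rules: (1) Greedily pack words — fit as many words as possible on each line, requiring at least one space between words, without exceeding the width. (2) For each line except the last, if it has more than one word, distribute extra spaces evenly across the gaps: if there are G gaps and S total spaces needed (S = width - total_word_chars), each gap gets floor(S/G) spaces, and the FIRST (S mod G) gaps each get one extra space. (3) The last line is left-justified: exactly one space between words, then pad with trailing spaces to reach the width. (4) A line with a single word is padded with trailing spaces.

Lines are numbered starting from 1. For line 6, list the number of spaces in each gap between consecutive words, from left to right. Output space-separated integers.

Answer: 3 3

Derivation:
Line 1: ['storm', 'mineral'] (min_width=13, slack=7)
Line 2: ['lightbulb', 'metal'] (min_width=15, slack=5)
Line 3: ['display', 'make', 'give'] (min_width=17, slack=3)
Line 4: ['dog', 'memory', 'of'] (min_width=13, slack=7)
Line 5: ['mineral', 'sleepy'] (min_width=14, slack=6)
Line 6: ['dolphin', 'cloud', 'is'] (min_width=16, slack=4)
Line 7: ['knife', 'address'] (min_width=13, slack=7)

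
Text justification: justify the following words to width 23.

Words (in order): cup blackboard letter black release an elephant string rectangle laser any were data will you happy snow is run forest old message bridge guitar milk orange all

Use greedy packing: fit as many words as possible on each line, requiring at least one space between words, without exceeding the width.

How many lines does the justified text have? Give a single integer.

Answer: 9

Derivation:
Line 1: ['cup', 'blackboard', 'letter'] (min_width=21, slack=2)
Line 2: ['black', 'release', 'an'] (min_width=16, slack=7)
Line 3: ['elephant', 'string'] (min_width=15, slack=8)
Line 4: ['rectangle', 'laser', 'any'] (min_width=19, slack=4)
Line 5: ['were', 'data', 'will', 'you'] (min_width=18, slack=5)
Line 6: ['happy', 'snow', 'is', 'run'] (min_width=17, slack=6)
Line 7: ['forest', 'old', 'message'] (min_width=18, slack=5)
Line 8: ['bridge', 'guitar', 'milk'] (min_width=18, slack=5)
Line 9: ['orange', 'all'] (min_width=10, slack=13)
Total lines: 9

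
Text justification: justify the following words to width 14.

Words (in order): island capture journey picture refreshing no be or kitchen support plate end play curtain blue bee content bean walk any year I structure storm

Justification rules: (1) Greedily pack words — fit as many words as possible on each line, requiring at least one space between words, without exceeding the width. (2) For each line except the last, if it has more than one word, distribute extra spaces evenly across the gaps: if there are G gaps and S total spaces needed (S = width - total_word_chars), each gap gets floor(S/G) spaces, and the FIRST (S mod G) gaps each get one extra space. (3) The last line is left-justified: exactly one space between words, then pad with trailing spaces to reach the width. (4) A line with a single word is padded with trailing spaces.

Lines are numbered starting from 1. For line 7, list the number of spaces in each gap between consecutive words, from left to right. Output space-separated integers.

Line 1: ['island', 'capture'] (min_width=14, slack=0)
Line 2: ['journey'] (min_width=7, slack=7)
Line 3: ['picture'] (min_width=7, slack=7)
Line 4: ['refreshing', 'no'] (min_width=13, slack=1)
Line 5: ['be', 'or', 'kitchen'] (min_width=13, slack=1)
Line 6: ['support', 'plate'] (min_width=13, slack=1)
Line 7: ['end', 'play'] (min_width=8, slack=6)
Line 8: ['curtain', 'blue'] (min_width=12, slack=2)
Line 9: ['bee', 'content'] (min_width=11, slack=3)
Line 10: ['bean', 'walk', 'any'] (min_width=13, slack=1)
Line 11: ['year', 'I'] (min_width=6, slack=8)
Line 12: ['structure'] (min_width=9, slack=5)
Line 13: ['storm'] (min_width=5, slack=9)

Answer: 7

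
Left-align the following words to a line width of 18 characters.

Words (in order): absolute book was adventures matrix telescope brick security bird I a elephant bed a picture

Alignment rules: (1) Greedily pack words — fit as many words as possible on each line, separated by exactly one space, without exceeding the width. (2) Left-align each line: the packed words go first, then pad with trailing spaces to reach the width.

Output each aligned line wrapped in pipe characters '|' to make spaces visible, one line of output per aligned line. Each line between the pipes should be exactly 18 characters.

Line 1: ['absolute', 'book', 'was'] (min_width=17, slack=1)
Line 2: ['adventures', 'matrix'] (min_width=17, slack=1)
Line 3: ['telescope', 'brick'] (min_width=15, slack=3)
Line 4: ['security', 'bird', 'I', 'a'] (min_width=17, slack=1)
Line 5: ['elephant', 'bed', 'a'] (min_width=14, slack=4)
Line 6: ['picture'] (min_width=7, slack=11)

Answer: |absolute book was |
|adventures matrix |
|telescope brick   |
|security bird I a |
|elephant bed a    |
|picture           |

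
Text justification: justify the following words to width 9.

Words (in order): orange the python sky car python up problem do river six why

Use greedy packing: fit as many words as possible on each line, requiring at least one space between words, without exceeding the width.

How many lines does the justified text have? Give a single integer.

Line 1: ['orange'] (min_width=6, slack=3)
Line 2: ['the'] (min_width=3, slack=6)
Line 3: ['python'] (min_width=6, slack=3)
Line 4: ['sky', 'car'] (min_width=7, slack=2)
Line 5: ['python', 'up'] (min_width=9, slack=0)
Line 6: ['problem'] (min_width=7, slack=2)
Line 7: ['do', 'river'] (min_width=8, slack=1)
Line 8: ['six', 'why'] (min_width=7, slack=2)
Total lines: 8

Answer: 8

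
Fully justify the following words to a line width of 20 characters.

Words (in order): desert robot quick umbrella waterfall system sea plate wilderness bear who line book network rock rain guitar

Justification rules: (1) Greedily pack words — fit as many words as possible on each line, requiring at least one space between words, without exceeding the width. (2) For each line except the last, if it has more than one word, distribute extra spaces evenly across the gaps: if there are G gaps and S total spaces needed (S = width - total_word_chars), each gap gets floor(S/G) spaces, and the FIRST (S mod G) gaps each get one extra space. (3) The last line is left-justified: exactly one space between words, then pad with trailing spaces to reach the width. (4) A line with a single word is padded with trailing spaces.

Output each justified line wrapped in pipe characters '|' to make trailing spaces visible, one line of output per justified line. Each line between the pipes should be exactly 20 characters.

Line 1: ['desert', 'robot', 'quick'] (min_width=18, slack=2)
Line 2: ['umbrella', 'waterfall'] (min_width=18, slack=2)
Line 3: ['system', 'sea', 'plate'] (min_width=16, slack=4)
Line 4: ['wilderness', 'bear', 'who'] (min_width=19, slack=1)
Line 5: ['line', 'book', 'network'] (min_width=17, slack=3)
Line 6: ['rock', 'rain', 'guitar'] (min_width=16, slack=4)

Answer: |desert  robot  quick|
|umbrella   waterfall|
|system   sea   plate|
|wilderness  bear who|
|line   book  network|
|rock rain guitar    |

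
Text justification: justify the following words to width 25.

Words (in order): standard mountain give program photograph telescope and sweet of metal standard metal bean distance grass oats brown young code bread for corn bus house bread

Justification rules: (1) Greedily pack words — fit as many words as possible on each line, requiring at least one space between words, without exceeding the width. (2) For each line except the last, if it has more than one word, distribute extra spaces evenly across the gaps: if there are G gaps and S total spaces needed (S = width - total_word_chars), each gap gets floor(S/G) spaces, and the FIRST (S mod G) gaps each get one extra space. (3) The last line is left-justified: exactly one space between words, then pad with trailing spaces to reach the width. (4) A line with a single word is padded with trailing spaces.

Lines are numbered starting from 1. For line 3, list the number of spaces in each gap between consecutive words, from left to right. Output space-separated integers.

Line 1: ['standard', 'mountain', 'give'] (min_width=22, slack=3)
Line 2: ['program', 'photograph'] (min_width=18, slack=7)
Line 3: ['telescope', 'and', 'sweet', 'of'] (min_width=22, slack=3)
Line 4: ['metal', 'standard', 'metal', 'bean'] (min_width=25, slack=0)
Line 5: ['distance', 'grass', 'oats', 'brown'] (min_width=25, slack=0)
Line 6: ['young', 'code', 'bread', 'for', 'corn'] (min_width=25, slack=0)
Line 7: ['bus', 'house', 'bread'] (min_width=15, slack=10)

Answer: 2 2 2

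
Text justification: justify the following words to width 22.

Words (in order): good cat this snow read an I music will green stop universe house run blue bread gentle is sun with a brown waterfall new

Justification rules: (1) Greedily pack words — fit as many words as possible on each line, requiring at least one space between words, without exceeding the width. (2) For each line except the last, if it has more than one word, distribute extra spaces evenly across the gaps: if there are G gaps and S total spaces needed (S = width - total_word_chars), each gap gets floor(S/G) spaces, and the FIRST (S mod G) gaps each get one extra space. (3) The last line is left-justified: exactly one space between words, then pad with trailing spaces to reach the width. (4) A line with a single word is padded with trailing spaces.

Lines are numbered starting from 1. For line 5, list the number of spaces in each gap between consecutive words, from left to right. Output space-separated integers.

Line 1: ['good', 'cat', 'this', 'snow'] (min_width=18, slack=4)
Line 2: ['read', 'an', 'I', 'music', 'will'] (min_width=20, slack=2)
Line 3: ['green', 'stop', 'universe'] (min_width=19, slack=3)
Line 4: ['house', 'run', 'blue', 'bread'] (min_width=20, slack=2)
Line 5: ['gentle', 'is', 'sun', 'with', 'a'] (min_width=20, slack=2)
Line 6: ['brown', 'waterfall', 'new'] (min_width=19, slack=3)

Answer: 2 2 1 1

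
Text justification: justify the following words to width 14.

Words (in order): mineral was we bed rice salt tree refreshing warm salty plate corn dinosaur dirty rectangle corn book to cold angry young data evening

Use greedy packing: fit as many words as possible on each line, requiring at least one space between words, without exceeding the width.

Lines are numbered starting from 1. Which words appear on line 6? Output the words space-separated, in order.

Answer: plate corn

Derivation:
Line 1: ['mineral', 'was', 'we'] (min_width=14, slack=0)
Line 2: ['bed', 'rice', 'salt'] (min_width=13, slack=1)
Line 3: ['tree'] (min_width=4, slack=10)
Line 4: ['refreshing'] (min_width=10, slack=4)
Line 5: ['warm', 'salty'] (min_width=10, slack=4)
Line 6: ['plate', 'corn'] (min_width=10, slack=4)
Line 7: ['dinosaur', 'dirty'] (min_width=14, slack=0)
Line 8: ['rectangle', 'corn'] (min_width=14, slack=0)
Line 9: ['book', 'to', 'cold'] (min_width=12, slack=2)
Line 10: ['angry', 'young'] (min_width=11, slack=3)
Line 11: ['data', 'evening'] (min_width=12, slack=2)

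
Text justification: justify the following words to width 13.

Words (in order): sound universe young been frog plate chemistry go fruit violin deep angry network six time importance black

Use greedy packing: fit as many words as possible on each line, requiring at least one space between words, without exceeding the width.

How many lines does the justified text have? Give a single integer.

Answer: 11

Derivation:
Line 1: ['sound'] (min_width=5, slack=8)
Line 2: ['universe'] (min_width=8, slack=5)
Line 3: ['young', 'been'] (min_width=10, slack=3)
Line 4: ['frog', 'plate'] (min_width=10, slack=3)
Line 5: ['chemistry', 'go'] (min_width=12, slack=1)
Line 6: ['fruit', 'violin'] (min_width=12, slack=1)
Line 7: ['deep', 'angry'] (min_width=10, slack=3)
Line 8: ['network', 'six'] (min_width=11, slack=2)
Line 9: ['time'] (min_width=4, slack=9)
Line 10: ['importance'] (min_width=10, slack=3)
Line 11: ['black'] (min_width=5, slack=8)
Total lines: 11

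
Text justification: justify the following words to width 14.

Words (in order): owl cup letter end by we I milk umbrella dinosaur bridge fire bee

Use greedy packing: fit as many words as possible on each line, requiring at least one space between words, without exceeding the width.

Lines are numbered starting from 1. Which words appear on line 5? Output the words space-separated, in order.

Line 1: ['owl', 'cup', 'letter'] (min_width=14, slack=0)
Line 2: ['end', 'by', 'we', 'I'] (min_width=11, slack=3)
Line 3: ['milk', 'umbrella'] (min_width=13, slack=1)
Line 4: ['dinosaur'] (min_width=8, slack=6)
Line 5: ['bridge', 'fire'] (min_width=11, slack=3)
Line 6: ['bee'] (min_width=3, slack=11)

Answer: bridge fire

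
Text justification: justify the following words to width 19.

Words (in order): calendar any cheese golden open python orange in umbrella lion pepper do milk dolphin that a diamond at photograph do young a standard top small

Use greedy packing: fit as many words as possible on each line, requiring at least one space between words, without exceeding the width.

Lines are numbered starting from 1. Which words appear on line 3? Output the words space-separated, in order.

Line 1: ['calendar', 'any', 'cheese'] (min_width=19, slack=0)
Line 2: ['golden', 'open', 'python'] (min_width=18, slack=1)
Line 3: ['orange', 'in', 'umbrella'] (min_width=18, slack=1)
Line 4: ['lion', 'pepper', 'do', 'milk'] (min_width=19, slack=0)
Line 5: ['dolphin', 'that', 'a'] (min_width=14, slack=5)
Line 6: ['diamond', 'at'] (min_width=10, slack=9)
Line 7: ['photograph', 'do', 'young'] (min_width=19, slack=0)
Line 8: ['a', 'standard', 'top'] (min_width=14, slack=5)
Line 9: ['small'] (min_width=5, slack=14)

Answer: orange in umbrella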